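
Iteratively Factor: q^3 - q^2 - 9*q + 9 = (q + 3)*(q^2 - 4*q + 3) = (q - 3)*(q + 3)*(q - 1)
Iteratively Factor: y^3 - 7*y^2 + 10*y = (y - 2)*(y^2 - 5*y) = (y - 5)*(y - 2)*(y)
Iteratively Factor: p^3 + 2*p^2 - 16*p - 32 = (p + 4)*(p^2 - 2*p - 8) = (p + 2)*(p + 4)*(p - 4)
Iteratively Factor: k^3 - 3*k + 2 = (k - 1)*(k^2 + k - 2) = (k - 1)*(k + 2)*(k - 1)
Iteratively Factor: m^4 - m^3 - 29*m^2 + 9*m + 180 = (m - 3)*(m^3 + 2*m^2 - 23*m - 60) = (m - 3)*(m + 4)*(m^2 - 2*m - 15) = (m - 3)*(m + 3)*(m + 4)*(m - 5)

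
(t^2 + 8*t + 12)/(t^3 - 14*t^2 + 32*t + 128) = (t + 6)/(t^2 - 16*t + 64)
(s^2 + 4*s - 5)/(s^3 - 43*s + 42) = (s + 5)/(s^2 + s - 42)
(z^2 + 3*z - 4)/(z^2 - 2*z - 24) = (z - 1)/(z - 6)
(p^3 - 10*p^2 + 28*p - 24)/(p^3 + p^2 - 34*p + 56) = (p^2 - 8*p + 12)/(p^2 + 3*p - 28)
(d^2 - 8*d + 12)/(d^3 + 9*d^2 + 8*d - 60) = (d - 6)/(d^2 + 11*d + 30)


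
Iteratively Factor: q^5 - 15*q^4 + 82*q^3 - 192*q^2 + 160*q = (q - 4)*(q^4 - 11*q^3 + 38*q^2 - 40*q) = (q - 4)*(q - 2)*(q^3 - 9*q^2 + 20*q) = (q - 4)^2*(q - 2)*(q^2 - 5*q) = q*(q - 4)^2*(q - 2)*(q - 5)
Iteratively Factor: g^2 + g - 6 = (g + 3)*(g - 2)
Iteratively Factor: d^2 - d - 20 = (d - 5)*(d + 4)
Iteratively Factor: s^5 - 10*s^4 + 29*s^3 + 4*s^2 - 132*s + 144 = (s - 4)*(s^4 - 6*s^3 + 5*s^2 + 24*s - 36) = (s - 4)*(s - 3)*(s^3 - 3*s^2 - 4*s + 12) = (s - 4)*(s - 3)*(s - 2)*(s^2 - s - 6) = (s - 4)*(s - 3)^2*(s - 2)*(s + 2)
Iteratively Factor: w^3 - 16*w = (w - 4)*(w^2 + 4*w) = (w - 4)*(w + 4)*(w)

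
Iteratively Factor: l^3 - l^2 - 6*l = (l - 3)*(l^2 + 2*l) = l*(l - 3)*(l + 2)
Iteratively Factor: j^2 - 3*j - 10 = (j + 2)*(j - 5)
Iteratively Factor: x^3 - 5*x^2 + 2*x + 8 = (x + 1)*(x^2 - 6*x + 8) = (x - 4)*(x + 1)*(x - 2)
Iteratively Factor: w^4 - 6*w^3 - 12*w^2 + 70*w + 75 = (w - 5)*(w^3 - w^2 - 17*w - 15) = (w - 5)*(w + 1)*(w^2 - 2*w - 15) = (w - 5)^2*(w + 1)*(w + 3)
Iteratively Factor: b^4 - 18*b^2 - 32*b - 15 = (b + 1)*(b^3 - b^2 - 17*b - 15) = (b + 1)*(b + 3)*(b^2 - 4*b - 5) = (b + 1)^2*(b + 3)*(b - 5)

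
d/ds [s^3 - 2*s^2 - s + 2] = 3*s^2 - 4*s - 1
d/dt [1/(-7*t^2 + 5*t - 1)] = (14*t - 5)/(7*t^2 - 5*t + 1)^2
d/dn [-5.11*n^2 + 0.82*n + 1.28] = 0.82 - 10.22*n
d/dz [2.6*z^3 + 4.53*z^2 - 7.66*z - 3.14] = 7.8*z^2 + 9.06*z - 7.66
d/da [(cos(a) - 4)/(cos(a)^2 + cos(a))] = (sin(a) - 4*sin(a)/cos(a)^2 - 8*tan(a))/(cos(a) + 1)^2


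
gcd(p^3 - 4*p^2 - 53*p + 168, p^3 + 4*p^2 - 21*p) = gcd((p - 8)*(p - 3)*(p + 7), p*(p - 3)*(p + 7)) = p^2 + 4*p - 21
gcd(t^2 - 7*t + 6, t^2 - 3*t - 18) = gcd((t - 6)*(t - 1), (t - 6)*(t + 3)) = t - 6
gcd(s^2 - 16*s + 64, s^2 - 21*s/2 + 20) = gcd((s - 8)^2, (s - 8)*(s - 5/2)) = s - 8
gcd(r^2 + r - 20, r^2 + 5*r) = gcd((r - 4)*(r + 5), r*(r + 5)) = r + 5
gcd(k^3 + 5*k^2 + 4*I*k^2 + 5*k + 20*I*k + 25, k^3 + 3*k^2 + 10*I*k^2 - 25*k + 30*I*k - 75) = k + 5*I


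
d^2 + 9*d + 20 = (d + 4)*(d + 5)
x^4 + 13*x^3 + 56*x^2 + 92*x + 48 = (x + 1)*(x + 2)*(x + 4)*(x + 6)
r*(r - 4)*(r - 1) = r^3 - 5*r^2 + 4*r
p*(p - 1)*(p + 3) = p^3 + 2*p^2 - 3*p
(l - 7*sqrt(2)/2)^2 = l^2 - 7*sqrt(2)*l + 49/2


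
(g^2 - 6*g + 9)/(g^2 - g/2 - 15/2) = 2*(g - 3)/(2*g + 5)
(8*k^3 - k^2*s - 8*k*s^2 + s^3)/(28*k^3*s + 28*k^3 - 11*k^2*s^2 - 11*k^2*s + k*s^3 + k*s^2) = (8*k^3 - k^2*s - 8*k*s^2 + s^3)/(k*(28*k^2*s + 28*k^2 - 11*k*s^2 - 11*k*s + s^3 + s^2))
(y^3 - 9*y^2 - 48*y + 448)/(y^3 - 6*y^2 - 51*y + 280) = (y - 8)/(y - 5)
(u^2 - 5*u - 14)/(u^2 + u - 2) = (u - 7)/(u - 1)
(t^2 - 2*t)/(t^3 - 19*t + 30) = t/(t^2 + 2*t - 15)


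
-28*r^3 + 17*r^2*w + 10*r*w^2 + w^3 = (-r + w)*(4*r + w)*(7*r + w)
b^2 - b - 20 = (b - 5)*(b + 4)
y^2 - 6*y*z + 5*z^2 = (y - 5*z)*(y - z)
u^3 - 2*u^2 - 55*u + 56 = (u - 8)*(u - 1)*(u + 7)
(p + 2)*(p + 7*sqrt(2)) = p^2 + 2*p + 7*sqrt(2)*p + 14*sqrt(2)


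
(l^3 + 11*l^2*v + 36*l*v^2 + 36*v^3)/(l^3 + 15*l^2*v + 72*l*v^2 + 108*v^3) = (l + 2*v)/(l + 6*v)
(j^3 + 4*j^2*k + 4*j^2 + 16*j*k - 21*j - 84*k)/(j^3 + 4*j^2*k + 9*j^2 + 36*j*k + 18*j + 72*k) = (j^2 + 4*j - 21)/(j^2 + 9*j + 18)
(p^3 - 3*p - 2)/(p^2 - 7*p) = (p^3 - 3*p - 2)/(p*(p - 7))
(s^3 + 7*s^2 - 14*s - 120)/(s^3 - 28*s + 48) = (s + 5)/(s - 2)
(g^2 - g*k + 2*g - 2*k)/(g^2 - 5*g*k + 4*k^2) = (g + 2)/(g - 4*k)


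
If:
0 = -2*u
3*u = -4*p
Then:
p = 0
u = 0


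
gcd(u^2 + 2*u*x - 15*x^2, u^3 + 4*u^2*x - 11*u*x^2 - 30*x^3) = -u^2 - 2*u*x + 15*x^2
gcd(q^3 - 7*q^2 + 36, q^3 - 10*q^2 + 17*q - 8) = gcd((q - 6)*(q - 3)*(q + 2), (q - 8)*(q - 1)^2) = 1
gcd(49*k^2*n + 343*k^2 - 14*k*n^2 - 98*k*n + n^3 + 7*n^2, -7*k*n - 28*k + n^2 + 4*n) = 7*k - n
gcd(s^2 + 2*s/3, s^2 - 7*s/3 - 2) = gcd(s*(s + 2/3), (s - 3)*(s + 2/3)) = s + 2/3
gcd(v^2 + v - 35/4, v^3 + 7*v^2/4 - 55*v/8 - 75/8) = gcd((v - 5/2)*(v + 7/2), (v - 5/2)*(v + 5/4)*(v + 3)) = v - 5/2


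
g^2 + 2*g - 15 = (g - 3)*(g + 5)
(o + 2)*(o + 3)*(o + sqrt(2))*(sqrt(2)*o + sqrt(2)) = sqrt(2)*o^4 + 2*o^3 + 6*sqrt(2)*o^3 + 12*o^2 + 11*sqrt(2)*o^2 + 6*sqrt(2)*o + 22*o + 12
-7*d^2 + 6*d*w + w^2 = (-d + w)*(7*d + w)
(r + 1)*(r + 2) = r^2 + 3*r + 2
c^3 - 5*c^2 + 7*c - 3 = (c - 3)*(c - 1)^2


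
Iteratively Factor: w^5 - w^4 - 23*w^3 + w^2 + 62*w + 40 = (w + 1)*(w^4 - 2*w^3 - 21*w^2 + 22*w + 40) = (w - 5)*(w + 1)*(w^3 + 3*w^2 - 6*w - 8) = (w - 5)*(w - 2)*(w + 1)*(w^2 + 5*w + 4) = (w - 5)*(w - 2)*(w + 1)^2*(w + 4)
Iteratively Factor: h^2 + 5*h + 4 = (h + 4)*(h + 1)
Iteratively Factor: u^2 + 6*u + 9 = (u + 3)*(u + 3)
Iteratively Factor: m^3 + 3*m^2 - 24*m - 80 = (m + 4)*(m^2 - m - 20) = (m + 4)^2*(m - 5)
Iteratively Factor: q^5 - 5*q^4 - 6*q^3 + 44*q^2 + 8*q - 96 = (q - 2)*(q^4 - 3*q^3 - 12*q^2 + 20*q + 48) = (q - 3)*(q - 2)*(q^3 - 12*q - 16) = (q - 4)*(q - 3)*(q - 2)*(q^2 + 4*q + 4) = (q - 4)*(q - 3)*(q - 2)*(q + 2)*(q + 2)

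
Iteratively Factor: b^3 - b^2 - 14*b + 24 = (b - 2)*(b^2 + b - 12) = (b - 2)*(b + 4)*(b - 3)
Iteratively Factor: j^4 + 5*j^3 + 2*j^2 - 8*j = (j - 1)*(j^3 + 6*j^2 + 8*j) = j*(j - 1)*(j^2 + 6*j + 8) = j*(j - 1)*(j + 4)*(j + 2)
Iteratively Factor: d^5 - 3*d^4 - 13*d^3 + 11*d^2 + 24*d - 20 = (d + 2)*(d^4 - 5*d^3 - 3*d^2 + 17*d - 10) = (d - 1)*(d + 2)*(d^3 - 4*d^2 - 7*d + 10) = (d - 5)*(d - 1)*(d + 2)*(d^2 + d - 2) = (d - 5)*(d - 1)^2*(d + 2)*(d + 2)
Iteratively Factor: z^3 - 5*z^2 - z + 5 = (z - 1)*(z^2 - 4*z - 5) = (z - 1)*(z + 1)*(z - 5)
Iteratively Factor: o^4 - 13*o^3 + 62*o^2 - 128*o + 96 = (o - 4)*(o^3 - 9*o^2 + 26*o - 24) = (o - 4)*(o - 3)*(o^2 - 6*o + 8) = (o - 4)*(o - 3)*(o - 2)*(o - 4)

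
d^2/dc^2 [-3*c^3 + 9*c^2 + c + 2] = 18 - 18*c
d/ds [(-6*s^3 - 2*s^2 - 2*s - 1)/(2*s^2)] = (-3*s^3 + s + 1)/s^3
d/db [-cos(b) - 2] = sin(b)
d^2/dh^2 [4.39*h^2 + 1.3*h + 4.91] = 8.78000000000000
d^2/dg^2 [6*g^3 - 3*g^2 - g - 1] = 36*g - 6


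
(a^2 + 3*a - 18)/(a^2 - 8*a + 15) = (a + 6)/(a - 5)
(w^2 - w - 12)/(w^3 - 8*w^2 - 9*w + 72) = (w - 4)/(w^2 - 11*w + 24)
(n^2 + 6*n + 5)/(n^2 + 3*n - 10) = (n + 1)/(n - 2)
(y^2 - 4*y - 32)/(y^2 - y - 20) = (y - 8)/(y - 5)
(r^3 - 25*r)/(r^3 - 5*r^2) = (r + 5)/r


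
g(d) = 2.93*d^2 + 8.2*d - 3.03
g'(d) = 5.86*d + 8.2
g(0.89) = 6.59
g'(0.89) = 13.42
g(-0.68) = -7.25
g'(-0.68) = 4.22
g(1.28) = 12.27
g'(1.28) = 15.70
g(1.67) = 18.84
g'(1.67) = 17.99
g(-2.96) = -1.63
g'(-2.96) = -9.15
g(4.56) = 95.29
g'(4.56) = 34.92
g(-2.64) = -4.26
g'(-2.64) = -7.27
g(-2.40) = -5.83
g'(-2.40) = -5.86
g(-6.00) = 53.25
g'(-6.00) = -26.96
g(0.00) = -3.03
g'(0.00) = 8.20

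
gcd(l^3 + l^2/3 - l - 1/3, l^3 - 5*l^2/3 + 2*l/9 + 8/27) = l + 1/3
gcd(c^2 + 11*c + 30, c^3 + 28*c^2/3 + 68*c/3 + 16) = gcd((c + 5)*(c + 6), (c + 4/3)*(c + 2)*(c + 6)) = c + 6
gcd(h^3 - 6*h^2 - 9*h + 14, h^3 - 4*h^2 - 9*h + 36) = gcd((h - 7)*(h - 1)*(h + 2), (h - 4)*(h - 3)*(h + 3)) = 1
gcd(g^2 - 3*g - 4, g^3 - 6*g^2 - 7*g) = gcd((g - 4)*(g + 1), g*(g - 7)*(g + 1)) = g + 1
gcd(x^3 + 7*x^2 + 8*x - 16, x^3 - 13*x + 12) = x^2 + 3*x - 4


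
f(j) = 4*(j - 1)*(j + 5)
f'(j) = 8*j + 16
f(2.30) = 37.96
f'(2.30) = 34.40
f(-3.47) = -27.36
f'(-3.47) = -11.76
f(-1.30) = -34.04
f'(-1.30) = 5.60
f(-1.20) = -33.44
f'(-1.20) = 6.40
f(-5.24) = 5.99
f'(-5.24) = -25.92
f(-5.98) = 27.36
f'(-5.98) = -31.84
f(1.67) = 17.88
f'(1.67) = 29.36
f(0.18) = -16.99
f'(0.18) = 17.44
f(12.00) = 748.00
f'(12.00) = 112.00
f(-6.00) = 28.00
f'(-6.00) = -32.00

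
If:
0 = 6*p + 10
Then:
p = -5/3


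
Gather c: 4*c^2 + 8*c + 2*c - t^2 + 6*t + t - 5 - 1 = 4*c^2 + 10*c - t^2 + 7*t - 6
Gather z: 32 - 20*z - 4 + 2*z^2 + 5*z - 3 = 2*z^2 - 15*z + 25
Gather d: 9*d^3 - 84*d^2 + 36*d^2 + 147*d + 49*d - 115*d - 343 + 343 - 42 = 9*d^3 - 48*d^2 + 81*d - 42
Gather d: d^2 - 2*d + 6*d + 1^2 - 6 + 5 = d^2 + 4*d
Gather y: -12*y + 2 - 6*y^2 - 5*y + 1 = -6*y^2 - 17*y + 3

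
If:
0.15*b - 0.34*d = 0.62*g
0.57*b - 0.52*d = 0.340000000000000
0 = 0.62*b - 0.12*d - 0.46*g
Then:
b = 0.13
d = -0.51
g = 0.31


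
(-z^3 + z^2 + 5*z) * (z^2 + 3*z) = -z^5 - 2*z^4 + 8*z^3 + 15*z^2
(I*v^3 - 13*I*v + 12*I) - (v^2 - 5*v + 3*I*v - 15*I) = I*v^3 - v^2 + 5*v - 16*I*v + 27*I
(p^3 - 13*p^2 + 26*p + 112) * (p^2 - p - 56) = p^5 - 14*p^4 - 17*p^3 + 814*p^2 - 1568*p - 6272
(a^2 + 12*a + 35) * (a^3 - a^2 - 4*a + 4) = a^5 + 11*a^4 + 19*a^3 - 79*a^2 - 92*a + 140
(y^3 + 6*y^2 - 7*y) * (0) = 0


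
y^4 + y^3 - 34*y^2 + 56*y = y*(y - 4)*(y - 2)*(y + 7)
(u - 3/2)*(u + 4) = u^2 + 5*u/2 - 6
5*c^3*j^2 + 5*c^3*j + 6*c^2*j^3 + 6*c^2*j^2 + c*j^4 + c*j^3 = j*(c + j)*(5*c + j)*(c*j + c)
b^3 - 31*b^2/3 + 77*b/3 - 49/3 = (b - 7)*(b - 7/3)*(b - 1)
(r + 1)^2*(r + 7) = r^3 + 9*r^2 + 15*r + 7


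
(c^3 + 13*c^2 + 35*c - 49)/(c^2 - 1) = (c^2 + 14*c + 49)/(c + 1)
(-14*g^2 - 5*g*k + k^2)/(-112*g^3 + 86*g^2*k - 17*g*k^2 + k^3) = (2*g + k)/(16*g^2 - 10*g*k + k^2)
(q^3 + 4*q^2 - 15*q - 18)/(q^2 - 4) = (q^3 + 4*q^2 - 15*q - 18)/(q^2 - 4)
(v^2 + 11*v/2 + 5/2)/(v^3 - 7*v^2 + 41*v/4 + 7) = 2*(v + 5)/(2*v^2 - 15*v + 28)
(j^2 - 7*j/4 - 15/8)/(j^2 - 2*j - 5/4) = (4*j + 3)/(2*(2*j + 1))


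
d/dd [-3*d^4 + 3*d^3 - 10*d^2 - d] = -12*d^3 + 9*d^2 - 20*d - 1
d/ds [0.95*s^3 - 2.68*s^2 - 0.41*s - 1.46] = 2.85*s^2 - 5.36*s - 0.41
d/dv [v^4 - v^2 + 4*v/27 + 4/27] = 4*v^3 - 2*v + 4/27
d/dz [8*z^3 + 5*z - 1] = 24*z^2 + 5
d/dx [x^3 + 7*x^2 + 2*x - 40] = 3*x^2 + 14*x + 2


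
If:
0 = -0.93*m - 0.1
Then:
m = -0.11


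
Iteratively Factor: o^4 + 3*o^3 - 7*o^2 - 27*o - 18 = (o - 3)*(o^3 + 6*o^2 + 11*o + 6) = (o - 3)*(o + 1)*(o^2 + 5*o + 6) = (o - 3)*(o + 1)*(o + 2)*(o + 3)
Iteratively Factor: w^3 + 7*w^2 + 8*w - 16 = (w + 4)*(w^2 + 3*w - 4) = (w + 4)^2*(w - 1)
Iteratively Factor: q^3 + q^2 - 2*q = (q)*(q^2 + q - 2) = q*(q - 1)*(q + 2)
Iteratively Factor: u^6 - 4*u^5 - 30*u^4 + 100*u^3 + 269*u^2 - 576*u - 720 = (u + 1)*(u^5 - 5*u^4 - 25*u^3 + 125*u^2 + 144*u - 720) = (u - 4)*(u + 1)*(u^4 - u^3 - 29*u^2 + 9*u + 180) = (u - 4)*(u + 1)*(u + 4)*(u^3 - 5*u^2 - 9*u + 45) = (u - 5)*(u - 4)*(u + 1)*(u + 4)*(u^2 - 9) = (u - 5)*(u - 4)*(u + 1)*(u + 3)*(u + 4)*(u - 3)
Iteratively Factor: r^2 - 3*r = (r)*(r - 3)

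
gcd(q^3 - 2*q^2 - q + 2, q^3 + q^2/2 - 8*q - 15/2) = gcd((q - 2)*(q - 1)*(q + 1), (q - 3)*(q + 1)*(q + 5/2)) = q + 1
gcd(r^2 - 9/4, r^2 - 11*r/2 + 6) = r - 3/2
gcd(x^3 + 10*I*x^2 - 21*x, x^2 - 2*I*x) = x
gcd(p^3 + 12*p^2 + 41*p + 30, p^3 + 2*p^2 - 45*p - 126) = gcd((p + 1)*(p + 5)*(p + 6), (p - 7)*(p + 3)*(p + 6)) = p + 6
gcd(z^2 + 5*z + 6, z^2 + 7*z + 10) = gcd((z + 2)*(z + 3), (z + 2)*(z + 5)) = z + 2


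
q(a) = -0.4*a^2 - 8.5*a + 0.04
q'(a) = -0.8*a - 8.5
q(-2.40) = 18.14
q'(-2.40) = -6.58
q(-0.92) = 7.52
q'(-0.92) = -7.76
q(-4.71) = 31.20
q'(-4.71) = -4.73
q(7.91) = -92.22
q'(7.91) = -14.83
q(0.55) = -4.76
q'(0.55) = -8.94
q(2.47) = -23.40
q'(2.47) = -10.48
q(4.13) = -41.89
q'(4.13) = -11.80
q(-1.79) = 13.97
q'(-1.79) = -7.07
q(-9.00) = 44.14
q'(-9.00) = -1.30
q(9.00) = -108.86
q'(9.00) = -15.70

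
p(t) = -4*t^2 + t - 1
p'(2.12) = -15.96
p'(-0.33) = 3.64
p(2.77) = -28.92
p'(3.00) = -23.00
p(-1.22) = -8.17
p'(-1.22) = 10.76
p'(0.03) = 0.76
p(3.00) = -34.00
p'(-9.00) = 73.00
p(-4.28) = -78.55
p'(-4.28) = 35.24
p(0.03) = -0.97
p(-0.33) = -1.77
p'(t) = 1 - 8*t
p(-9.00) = -334.00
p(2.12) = -16.86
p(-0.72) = -3.79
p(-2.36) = -25.64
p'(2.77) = -21.16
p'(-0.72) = 6.76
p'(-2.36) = 19.88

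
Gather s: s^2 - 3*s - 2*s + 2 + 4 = s^2 - 5*s + 6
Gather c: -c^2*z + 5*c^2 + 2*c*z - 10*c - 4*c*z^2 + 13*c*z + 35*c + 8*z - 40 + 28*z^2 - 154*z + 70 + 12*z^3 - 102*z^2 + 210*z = c^2*(5 - z) + c*(-4*z^2 + 15*z + 25) + 12*z^3 - 74*z^2 + 64*z + 30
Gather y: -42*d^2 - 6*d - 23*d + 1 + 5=-42*d^2 - 29*d + 6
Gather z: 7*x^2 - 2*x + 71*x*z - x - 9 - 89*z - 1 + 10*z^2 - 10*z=7*x^2 - 3*x + 10*z^2 + z*(71*x - 99) - 10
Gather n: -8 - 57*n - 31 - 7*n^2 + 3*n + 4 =-7*n^2 - 54*n - 35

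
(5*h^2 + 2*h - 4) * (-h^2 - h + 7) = -5*h^4 - 7*h^3 + 37*h^2 + 18*h - 28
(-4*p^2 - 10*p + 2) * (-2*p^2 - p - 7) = 8*p^4 + 24*p^3 + 34*p^2 + 68*p - 14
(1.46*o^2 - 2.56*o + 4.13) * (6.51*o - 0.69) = 9.5046*o^3 - 17.673*o^2 + 28.6527*o - 2.8497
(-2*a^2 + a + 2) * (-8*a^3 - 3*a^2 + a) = 16*a^5 - 2*a^4 - 21*a^3 - 5*a^2 + 2*a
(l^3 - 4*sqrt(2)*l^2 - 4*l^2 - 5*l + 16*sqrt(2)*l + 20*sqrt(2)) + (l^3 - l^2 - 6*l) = 2*l^3 - 4*sqrt(2)*l^2 - 5*l^2 - 11*l + 16*sqrt(2)*l + 20*sqrt(2)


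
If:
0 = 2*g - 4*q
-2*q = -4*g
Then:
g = 0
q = 0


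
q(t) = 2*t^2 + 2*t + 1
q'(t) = 4*t + 2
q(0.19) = 1.45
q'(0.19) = 2.76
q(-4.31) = 29.53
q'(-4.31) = -15.24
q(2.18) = 14.86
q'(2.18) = 10.72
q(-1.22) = 1.54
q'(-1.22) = -2.88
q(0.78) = 3.78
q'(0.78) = 5.12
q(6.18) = 89.74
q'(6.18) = 26.72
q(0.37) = 2.01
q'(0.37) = 3.48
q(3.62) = 34.45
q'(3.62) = 16.48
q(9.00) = 181.00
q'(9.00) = 38.00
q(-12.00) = 265.00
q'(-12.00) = -46.00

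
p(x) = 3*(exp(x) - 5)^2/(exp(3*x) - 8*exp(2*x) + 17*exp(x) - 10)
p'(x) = 3*(exp(x) - 5)^2*(-3*exp(3*x) + 16*exp(2*x) - 17*exp(x))/(exp(3*x) - 8*exp(2*x) + 17*exp(x) - 10)^2 + 6*(exp(x) - 5)*exp(x)/(exp(3*x) - 8*exp(2*x) + 17*exp(x) - 10)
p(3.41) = 0.09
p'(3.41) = -0.08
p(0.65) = 119.67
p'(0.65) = 2389.37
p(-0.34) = -34.65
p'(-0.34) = -98.95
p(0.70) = -642.58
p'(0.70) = 95800.03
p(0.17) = 75.81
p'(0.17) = -398.15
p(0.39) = 42.37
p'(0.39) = -29.31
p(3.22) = 0.11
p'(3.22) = -0.10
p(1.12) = -2.64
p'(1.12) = 15.70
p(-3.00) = -8.01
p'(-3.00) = -0.54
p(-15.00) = -7.50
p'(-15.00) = 0.00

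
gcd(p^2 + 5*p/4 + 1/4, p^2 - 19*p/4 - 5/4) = p + 1/4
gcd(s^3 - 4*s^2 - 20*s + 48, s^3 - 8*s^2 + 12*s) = s^2 - 8*s + 12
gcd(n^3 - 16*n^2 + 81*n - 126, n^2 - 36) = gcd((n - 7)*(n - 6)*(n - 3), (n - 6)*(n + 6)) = n - 6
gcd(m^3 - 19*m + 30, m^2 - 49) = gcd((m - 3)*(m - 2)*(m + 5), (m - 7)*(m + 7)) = 1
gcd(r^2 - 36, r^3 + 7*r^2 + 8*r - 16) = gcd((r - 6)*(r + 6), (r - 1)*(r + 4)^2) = 1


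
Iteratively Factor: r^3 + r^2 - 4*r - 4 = (r + 1)*(r^2 - 4) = (r - 2)*(r + 1)*(r + 2)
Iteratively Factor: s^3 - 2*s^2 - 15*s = (s)*(s^2 - 2*s - 15) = s*(s - 5)*(s + 3)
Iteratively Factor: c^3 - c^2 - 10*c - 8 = (c + 2)*(c^2 - 3*c - 4) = (c - 4)*(c + 2)*(c + 1)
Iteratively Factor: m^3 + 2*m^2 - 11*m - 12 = (m + 1)*(m^2 + m - 12) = (m - 3)*(m + 1)*(m + 4)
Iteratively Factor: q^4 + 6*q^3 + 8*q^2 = (q + 2)*(q^3 + 4*q^2) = q*(q + 2)*(q^2 + 4*q) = q^2*(q + 2)*(q + 4)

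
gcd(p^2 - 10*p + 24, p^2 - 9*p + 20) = p - 4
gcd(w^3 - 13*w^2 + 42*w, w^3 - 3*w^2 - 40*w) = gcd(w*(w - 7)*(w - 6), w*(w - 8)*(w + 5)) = w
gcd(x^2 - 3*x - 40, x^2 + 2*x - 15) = x + 5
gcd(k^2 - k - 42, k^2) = 1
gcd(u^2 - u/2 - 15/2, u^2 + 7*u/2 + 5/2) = u + 5/2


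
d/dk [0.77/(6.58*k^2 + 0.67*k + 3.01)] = (-10.1332*k - 0.5159)/(6.58*k^2 + 0.67*k + 3.01)^2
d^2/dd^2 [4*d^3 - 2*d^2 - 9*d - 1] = 24*d - 4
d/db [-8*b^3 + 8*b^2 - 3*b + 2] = -24*b^2 + 16*b - 3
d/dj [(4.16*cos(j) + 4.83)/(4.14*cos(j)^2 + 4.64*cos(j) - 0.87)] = (17.2224*cos(j)^2 + 39.9924*cos(j) + 26.0304)*sin(j)/(17.1396*cos(j)^4 + 38.4192*cos(j)^3 + 14.326*cos(j)^2 - 8.0736*cos(j) + 0.7569)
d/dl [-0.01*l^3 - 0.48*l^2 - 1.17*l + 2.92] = -0.03*l^2 - 0.96*l - 1.17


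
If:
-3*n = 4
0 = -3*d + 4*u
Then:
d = 4*u/3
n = -4/3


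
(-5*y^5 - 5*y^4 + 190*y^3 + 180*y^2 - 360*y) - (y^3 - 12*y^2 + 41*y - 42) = -5*y^5 - 5*y^4 + 189*y^3 + 192*y^2 - 401*y + 42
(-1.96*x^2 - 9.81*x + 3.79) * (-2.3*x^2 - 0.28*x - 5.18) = 4.508*x^4 + 23.1118*x^3 + 4.1826*x^2 + 49.7546*x - 19.6322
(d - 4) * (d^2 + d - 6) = d^3 - 3*d^2 - 10*d + 24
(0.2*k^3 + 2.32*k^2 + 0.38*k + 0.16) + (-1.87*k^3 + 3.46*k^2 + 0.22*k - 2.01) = -1.67*k^3 + 5.78*k^2 + 0.6*k - 1.85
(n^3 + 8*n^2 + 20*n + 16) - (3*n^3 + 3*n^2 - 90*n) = -2*n^3 + 5*n^2 + 110*n + 16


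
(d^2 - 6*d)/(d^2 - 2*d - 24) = d/(d + 4)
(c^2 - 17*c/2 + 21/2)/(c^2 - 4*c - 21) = (c - 3/2)/(c + 3)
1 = 1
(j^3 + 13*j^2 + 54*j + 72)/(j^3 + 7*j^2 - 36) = (j + 4)/(j - 2)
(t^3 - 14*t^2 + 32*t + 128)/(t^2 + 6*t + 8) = (t^2 - 16*t + 64)/(t + 4)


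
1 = 1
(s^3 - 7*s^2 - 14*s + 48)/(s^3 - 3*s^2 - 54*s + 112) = (s + 3)/(s + 7)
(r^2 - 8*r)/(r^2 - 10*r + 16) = r/(r - 2)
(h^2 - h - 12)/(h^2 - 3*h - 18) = (h - 4)/(h - 6)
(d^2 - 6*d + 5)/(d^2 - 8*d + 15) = (d - 1)/(d - 3)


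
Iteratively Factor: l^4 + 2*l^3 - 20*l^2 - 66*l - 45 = (l + 1)*(l^3 + l^2 - 21*l - 45) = (l - 5)*(l + 1)*(l^2 + 6*l + 9) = (l - 5)*(l + 1)*(l + 3)*(l + 3)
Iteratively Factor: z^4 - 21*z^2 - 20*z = (z + 1)*(z^3 - z^2 - 20*z) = (z + 1)*(z + 4)*(z^2 - 5*z) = (z - 5)*(z + 1)*(z + 4)*(z)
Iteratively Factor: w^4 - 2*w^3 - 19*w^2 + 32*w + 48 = (w + 4)*(w^3 - 6*w^2 + 5*w + 12) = (w - 3)*(w + 4)*(w^2 - 3*w - 4) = (w - 3)*(w + 1)*(w + 4)*(w - 4)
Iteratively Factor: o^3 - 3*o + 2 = (o + 2)*(o^2 - 2*o + 1) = (o - 1)*(o + 2)*(o - 1)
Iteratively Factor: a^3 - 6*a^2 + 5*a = (a - 5)*(a^2 - a) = (a - 5)*(a - 1)*(a)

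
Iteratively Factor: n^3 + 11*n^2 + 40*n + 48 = (n + 3)*(n^2 + 8*n + 16) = (n + 3)*(n + 4)*(n + 4)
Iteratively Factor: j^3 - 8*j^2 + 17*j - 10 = (j - 2)*(j^2 - 6*j + 5) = (j - 5)*(j - 2)*(j - 1)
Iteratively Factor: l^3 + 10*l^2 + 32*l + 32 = (l + 4)*(l^2 + 6*l + 8) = (l + 4)^2*(l + 2)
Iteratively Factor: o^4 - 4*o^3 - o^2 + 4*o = (o - 4)*(o^3 - o) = o*(o - 4)*(o^2 - 1) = o*(o - 4)*(o - 1)*(o + 1)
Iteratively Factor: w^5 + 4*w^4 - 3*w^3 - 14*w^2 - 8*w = (w + 1)*(w^4 + 3*w^3 - 6*w^2 - 8*w) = w*(w + 1)*(w^3 + 3*w^2 - 6*w - 8) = w*(w - 2)*(w + 1)*(w^2 + 5*w + 4) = w*(w - 2)*(w + 1)*(w + 4)*(w + 1)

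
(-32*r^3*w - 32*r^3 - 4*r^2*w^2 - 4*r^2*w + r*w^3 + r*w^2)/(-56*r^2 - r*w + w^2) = r*(4*r*w + 4*r + w^2 + w)/(7*r + w)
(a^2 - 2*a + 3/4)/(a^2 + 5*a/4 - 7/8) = 2*(2*a - 3)/(4*a + 7)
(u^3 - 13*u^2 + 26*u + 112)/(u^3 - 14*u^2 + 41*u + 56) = (u + 2)/(u + 1)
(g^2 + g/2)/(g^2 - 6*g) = (g + 1/2)/(g - 6)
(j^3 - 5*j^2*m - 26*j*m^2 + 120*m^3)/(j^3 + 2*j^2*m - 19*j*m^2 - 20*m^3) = (j - 6*m)/(j + m)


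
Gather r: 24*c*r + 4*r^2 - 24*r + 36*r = 4*r^2 + r*(24*c + 12)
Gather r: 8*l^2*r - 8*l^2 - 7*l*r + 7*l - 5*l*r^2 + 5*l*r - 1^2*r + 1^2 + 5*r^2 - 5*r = -8*l^2 + 7*l + r^2*(5 - 5*l) + r*(8*l^2 - 2*l - 6) + 1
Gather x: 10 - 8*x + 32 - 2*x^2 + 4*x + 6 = -2*x^2 - 4*x + 48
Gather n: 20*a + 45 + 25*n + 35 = 20*a + 25*n + 80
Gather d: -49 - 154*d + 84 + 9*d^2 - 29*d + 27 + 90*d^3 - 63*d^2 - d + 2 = 90*d^3 - 54*d^2 - 184*d + 64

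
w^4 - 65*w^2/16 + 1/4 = (w - 2)*(w - 1/4)*(w + 1/4)*(w + 2)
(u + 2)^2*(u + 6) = u^3 + 10*u^2 + 28*u + 24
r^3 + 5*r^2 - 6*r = r*(r - 1)*(r + 6)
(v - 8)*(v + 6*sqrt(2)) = v^2 - 8*v + 6*sqrt(2)*v - 48*sqrt(2)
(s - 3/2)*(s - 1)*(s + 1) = s^3 - 3*s^2/2 - s + 3/2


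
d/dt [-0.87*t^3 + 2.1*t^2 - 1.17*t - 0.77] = -2.61*t^2 + 4.2*t - 1.17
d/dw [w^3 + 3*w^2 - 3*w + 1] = 3*w^2 + 6*w - 3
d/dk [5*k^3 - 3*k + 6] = 15*k^2 - 3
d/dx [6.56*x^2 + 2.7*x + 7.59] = 13.12*x + 2.7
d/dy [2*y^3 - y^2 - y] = 6*y^2 - 2*y - 1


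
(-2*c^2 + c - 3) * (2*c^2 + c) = -4*c^4 - 5*c^2 - 3*c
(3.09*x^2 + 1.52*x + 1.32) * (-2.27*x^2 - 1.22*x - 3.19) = -7.0143*x^4 - 7.2202*x^3 - 14.7079*x^2 - 6.4592*x - 4.2108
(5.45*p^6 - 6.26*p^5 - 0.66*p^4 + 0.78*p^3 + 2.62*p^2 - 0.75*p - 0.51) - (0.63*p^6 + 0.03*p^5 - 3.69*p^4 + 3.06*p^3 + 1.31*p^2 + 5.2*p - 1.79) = 4.82*p^6 - 6.29*p^5 + 3.03*p^4 - 2.28*p^3 + 1.31*p^2 - 5.95*p + 1.28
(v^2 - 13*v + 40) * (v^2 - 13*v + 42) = v^4 - 26*v^3 + 251*v^2 - 1066*v + 1680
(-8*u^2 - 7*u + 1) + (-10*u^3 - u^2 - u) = -10*u^3 - 9*u^2 - 8*u + 1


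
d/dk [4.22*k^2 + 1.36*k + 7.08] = 8.44*k + 1.36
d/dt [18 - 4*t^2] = -8*t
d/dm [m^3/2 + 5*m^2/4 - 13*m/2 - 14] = 3*m^2/2 + 5*m/2 - 13/2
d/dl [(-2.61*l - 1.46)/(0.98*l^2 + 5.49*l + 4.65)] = (2.5578*l^2 + 2.8616*l - 4.1211)/(0.9604*l^4 + 10.7604*l^3 + 39.2541*l^2 + 51.057*l + 21.6225)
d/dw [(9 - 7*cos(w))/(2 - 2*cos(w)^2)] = (7*cos(w)^2 - 18*cos(w) + 7)/(2*sin(w)^3)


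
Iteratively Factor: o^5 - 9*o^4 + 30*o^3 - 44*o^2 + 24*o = (o - 2)*(o^4 - 7*o^3 + 16*o^2 - 12*o) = (o - 3)*(o - 2)*(o^3 - 4*o^2 + 4*o) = (o - 3)*(o - 2)^2*(o^2 - 2*o) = (o - 3)*(o - 2)^3*(o)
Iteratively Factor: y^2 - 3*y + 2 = (y - 2)*(y - 1)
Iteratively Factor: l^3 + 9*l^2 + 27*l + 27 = (l + 3)*(l^2 + 6*l + 9) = (l + 3)^2*(l + 3)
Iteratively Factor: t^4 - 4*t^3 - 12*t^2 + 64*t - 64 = (t - 4)*(t^3 - 12*t + 16) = (t - 4)*(t - 2)*(t^2 + 2*t - 8) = (t - 4)*(t - 2)^2*(t + 4)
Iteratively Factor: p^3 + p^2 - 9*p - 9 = (p + 3)*(p^2 - 2*p - 3) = (p + 1)*(p + 3)*(p - 3)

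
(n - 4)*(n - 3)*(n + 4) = n^3 - 3*n^2 - 16*n + 48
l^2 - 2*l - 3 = (l - 3)*(l + 1)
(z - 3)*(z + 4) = z^2 + z - 12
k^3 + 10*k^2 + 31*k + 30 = (k + 2)*(k + 3)*(k + 5)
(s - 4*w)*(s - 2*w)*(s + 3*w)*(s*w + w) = s^4*w - 3*s^3*w^2 + s^3*w - 10*s^2*w^3 - 3*s^2*w^2 + 24*s*w^4 - 10*s*w^3 + 24*w^4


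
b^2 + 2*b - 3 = (b - 1)*(b + 3)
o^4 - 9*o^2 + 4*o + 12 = (o - 2)^2*(o + 1)*(o + 3)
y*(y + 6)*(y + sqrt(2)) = y^3 + sqrt(2)*y^2 + 6*y^2 + 6*sqrt(2)*y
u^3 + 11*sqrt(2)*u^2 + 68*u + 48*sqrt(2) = (u + sqrt(2))*(u + 4*sqrt(2))*(u + 6*sqrt(2))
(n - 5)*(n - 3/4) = n^2 - 23*n/4 + 15/4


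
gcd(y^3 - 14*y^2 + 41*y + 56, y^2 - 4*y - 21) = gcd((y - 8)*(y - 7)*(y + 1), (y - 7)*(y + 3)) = y - 7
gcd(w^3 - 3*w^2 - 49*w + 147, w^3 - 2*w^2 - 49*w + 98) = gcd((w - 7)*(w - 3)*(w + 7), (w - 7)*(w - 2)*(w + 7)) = w^2 - 49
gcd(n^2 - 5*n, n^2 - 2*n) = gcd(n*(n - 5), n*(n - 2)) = n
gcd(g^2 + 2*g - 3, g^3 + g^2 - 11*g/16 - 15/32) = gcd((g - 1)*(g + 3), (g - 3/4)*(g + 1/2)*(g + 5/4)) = 1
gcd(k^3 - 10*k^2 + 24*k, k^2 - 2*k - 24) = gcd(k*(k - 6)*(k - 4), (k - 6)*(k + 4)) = k - 6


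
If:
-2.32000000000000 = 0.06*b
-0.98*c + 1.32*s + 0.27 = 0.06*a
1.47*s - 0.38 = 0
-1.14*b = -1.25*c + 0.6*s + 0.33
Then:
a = 579.83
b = -38.67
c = -34.88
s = 0.26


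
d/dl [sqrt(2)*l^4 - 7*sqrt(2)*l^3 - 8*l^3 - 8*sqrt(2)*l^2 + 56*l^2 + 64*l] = 4*sqrt(2)*l^3 - 21*sqrt(2)*l^2 - 24*l^2 - 16*sqrt(2)*l + 112*l + 64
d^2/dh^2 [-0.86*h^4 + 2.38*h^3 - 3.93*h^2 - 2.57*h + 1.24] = -10.32*h^2 + 14.28*h - 7.86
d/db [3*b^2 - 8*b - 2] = 6*b - 8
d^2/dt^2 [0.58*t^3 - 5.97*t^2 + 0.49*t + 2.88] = 3.48*t - 11.94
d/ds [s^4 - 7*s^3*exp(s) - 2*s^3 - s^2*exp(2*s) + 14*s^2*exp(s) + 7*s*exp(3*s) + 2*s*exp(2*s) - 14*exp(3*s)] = -7*s^3*exp(s) + 4*s^3 - 2*s^2*exp(2*s) - 7*s^2*exp(s) - 6*s^2 + 21*s*exp(3*s) + 2*s*exp(2*s) + 28*s*exp(s) - 35*exp(3*s) + 2*exp(2*s)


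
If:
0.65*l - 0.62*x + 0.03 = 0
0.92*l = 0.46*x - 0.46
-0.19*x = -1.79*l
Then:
No Solution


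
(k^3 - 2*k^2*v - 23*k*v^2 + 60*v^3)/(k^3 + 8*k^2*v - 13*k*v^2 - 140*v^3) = (k - 3*v)/(k + 7*v)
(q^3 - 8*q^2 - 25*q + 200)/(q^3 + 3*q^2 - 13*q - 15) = (q^2 - 13*q + 40)/(q^2 - 2*q - 3)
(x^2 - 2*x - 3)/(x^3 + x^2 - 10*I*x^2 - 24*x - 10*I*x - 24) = (x - 3)/(x^2 - 10*I*x - 24)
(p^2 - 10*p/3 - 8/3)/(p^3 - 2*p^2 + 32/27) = 9*(p - 4)/(9*p^2 - 24*p + 16)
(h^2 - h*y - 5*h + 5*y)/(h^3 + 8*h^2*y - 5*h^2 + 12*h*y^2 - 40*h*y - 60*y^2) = (h - y)/(h^2 + 8*h*y + 12*y^2)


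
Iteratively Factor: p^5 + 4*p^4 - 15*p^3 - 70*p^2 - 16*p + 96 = (p + 4)*(p^4 - 15*p^2 - 10*p + 24) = (p + 3)*(p + 4)*(p^3 - 3*p^2 - 6*p + 8) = (p - 1)*(p + 3)*(p + 4)*(p^2 - 2*p - 8) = (p - 4)*(p - 1)*(p + 3)*(p + 4)*(p + 2)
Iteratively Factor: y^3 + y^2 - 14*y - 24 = (y + 3)*(y^2 - 2*y - 8) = (y + 2)*(y + 3)*(y - 4)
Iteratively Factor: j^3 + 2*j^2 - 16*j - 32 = (j - 4)*(j^2 + 6*j + 8) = (j - 4)*(j + 2)*(j + 4)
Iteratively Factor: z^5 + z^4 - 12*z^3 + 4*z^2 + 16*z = (z - 2)*(z^4 + 3*z^3 - 6*z^2 - 8*z) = (z - 2)*(z + 1)*(z^3 + 2*z^2 - 8*z) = z*(z - 2)*(z + 1)*(z^2 + 2*z - 8) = z*(z - 2)^2*(z + 1)*(z + 4)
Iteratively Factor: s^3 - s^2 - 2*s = (s)*(s^2 - s - 2) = s*(s - 2)*(s + 1)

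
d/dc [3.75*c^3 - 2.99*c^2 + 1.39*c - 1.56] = 11.25*c^2 - 5.98*c + 1.39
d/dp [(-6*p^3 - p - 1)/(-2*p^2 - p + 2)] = (-(4*p + 1)*(6*p^3 + p + 1) + (18*p^2 + 1)*(2*p^2 + p - 2))/(2*p^2 + p - 2)^2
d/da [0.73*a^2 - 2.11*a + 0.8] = 1.46*a - 2.11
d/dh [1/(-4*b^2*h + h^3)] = (4*b^2 - 3*h^2)/(h^2*(4*b^2 - h^2)^2)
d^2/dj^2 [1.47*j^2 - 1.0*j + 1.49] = 2.94000000000000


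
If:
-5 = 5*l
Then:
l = -1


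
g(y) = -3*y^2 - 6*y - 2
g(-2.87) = -9.49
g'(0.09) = -6.54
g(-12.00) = -362.00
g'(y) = -6*y - 6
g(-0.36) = -0.23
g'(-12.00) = 66.00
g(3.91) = -71.32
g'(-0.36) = -3.84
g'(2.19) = -19.14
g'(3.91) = -29.46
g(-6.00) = -74.00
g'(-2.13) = 6.78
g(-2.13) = -2.83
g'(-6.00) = 30.00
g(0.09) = -2.56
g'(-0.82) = -1.08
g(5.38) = -121.11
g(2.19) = -29.53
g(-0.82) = 0.90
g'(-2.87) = 11.22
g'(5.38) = -38.28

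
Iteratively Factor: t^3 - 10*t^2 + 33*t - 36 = (t - 3)*(t^2 - 7*t + 12) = (t - 4)*(t - 3)*(t - 3)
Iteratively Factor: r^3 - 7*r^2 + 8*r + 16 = (r - 4)*(r^2 - 3*r - 4) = (r - 4)^2*(r + 1)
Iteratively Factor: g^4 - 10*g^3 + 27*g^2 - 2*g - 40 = (g - 4)*(g^3 - 6*g^2 + 3*g + 10) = (g - 5)*(g - 4)*(g^2 - g - 2) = (g - 5)*(g - 4)*(g - 2)*(g + 1)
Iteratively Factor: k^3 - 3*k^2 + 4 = (k - 2)*(k^2 - k - 2) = (k - 2)^2*(k + 1)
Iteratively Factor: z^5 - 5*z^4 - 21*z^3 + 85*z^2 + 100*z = (z - 5)*(z^4 - 21*z^2 - 20*z) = (z - 5)*(z + 1)*(z^3 - z^2 - 20*z) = z*(z - 5)*(z + 1)*(z^2 - z - 20) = z*(z - 5)^2*(z + 1)*(z + 4)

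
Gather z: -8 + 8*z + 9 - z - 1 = 7*z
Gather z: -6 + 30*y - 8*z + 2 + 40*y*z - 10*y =20*y + z*(40*y - 8) - 4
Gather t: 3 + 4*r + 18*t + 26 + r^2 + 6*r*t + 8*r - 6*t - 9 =r^2 + 12*r + t*(6*r + 12) + 20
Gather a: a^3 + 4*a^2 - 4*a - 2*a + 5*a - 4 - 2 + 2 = a^3 + 4*a^2 - a - 4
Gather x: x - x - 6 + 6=0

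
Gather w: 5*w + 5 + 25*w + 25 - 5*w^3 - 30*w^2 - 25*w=-5*w^3 - 30*w^2 + 5*w + 30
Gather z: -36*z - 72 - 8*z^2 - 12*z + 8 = -8*z^2 - 48*z - 64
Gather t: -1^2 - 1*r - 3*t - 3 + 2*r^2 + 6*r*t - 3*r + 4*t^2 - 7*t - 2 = 2*r^2 - 4*r + 4*t^2 + t*(6*r - 10) - 6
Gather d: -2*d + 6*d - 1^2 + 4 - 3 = 4*d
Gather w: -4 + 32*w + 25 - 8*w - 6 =24*w + 15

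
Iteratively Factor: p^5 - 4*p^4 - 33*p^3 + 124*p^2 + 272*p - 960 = (p + 4)*(p^4 - 8*p^3 - p^2 + 128*p - 240) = (p - 5)*(p + 4)*(p^3 - 3*p^2 - 16*p + 48) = (p - 5)*(p - 3)*(p + 4)*(p^2 - 16) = (p - 5)*(p - 3)*(p + 4)^2*(p - 4)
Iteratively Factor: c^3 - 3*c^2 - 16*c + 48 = (c + 4)*(c^2 - 7*c + 12) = (c - 3)*(c + 4)*(c - 4)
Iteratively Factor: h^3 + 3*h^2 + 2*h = (h + 2)*(h^2 + h) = h*(h + 2)*(h + 1)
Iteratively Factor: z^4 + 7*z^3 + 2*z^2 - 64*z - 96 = (z + 4)*(z^3 + 3*z^2 - 10*z - 24) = (z - 3)*(z + 4)*(z^2 + 6*z + 8) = (z - 3)*(z + 4)^2*(z + 2)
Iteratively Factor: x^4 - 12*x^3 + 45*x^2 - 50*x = (x - 2)*(x^3 - 10*x^2 + 25*x) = x*(x - 2)*(x^2 - 10*x + 25) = x*(x - 5)*(x - 2)*(x - 5)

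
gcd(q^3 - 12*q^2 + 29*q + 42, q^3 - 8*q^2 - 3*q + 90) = q - 6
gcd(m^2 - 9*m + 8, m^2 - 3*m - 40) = m - 8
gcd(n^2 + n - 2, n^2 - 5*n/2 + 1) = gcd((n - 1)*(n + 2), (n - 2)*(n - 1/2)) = 1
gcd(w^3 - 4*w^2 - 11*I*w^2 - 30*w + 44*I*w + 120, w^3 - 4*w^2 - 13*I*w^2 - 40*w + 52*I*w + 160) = w^2 + w*(-4 - 5*I) + 20*I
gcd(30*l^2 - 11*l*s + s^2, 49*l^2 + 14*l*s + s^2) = 1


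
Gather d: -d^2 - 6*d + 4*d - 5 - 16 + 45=-d^2 - 2*d + 24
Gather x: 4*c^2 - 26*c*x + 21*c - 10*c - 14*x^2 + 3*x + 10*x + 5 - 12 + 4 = 4*c^2 + 11*c - 14*x^2 + x*(13 - 26*c) - 3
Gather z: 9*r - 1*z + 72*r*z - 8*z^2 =9*r - 8*z^2 + z*(72*r - 1)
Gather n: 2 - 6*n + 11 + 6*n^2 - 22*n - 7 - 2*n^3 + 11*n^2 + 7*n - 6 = -2*n^3 + 17*n^2 - 21*n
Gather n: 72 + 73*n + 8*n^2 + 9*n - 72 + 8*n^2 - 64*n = 16*n^2 + 18*n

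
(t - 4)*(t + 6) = t^2 + 2*t - 24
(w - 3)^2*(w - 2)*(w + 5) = w^4 - 3*w^3 - 19*w^2 + 87*w - 90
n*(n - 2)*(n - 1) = n^3 - 3*n^2 + 2*n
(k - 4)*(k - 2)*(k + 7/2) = k^3 - 5*k^2/2 - 13*k + 28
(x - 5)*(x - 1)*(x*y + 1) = x^3*y - 6*x^2*y + x^2 + 5*x*y - 6*x + 5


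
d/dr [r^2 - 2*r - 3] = 2*r - 2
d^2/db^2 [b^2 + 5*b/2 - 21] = 2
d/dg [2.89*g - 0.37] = 2.89000000000000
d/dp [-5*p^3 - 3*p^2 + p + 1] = -15*p^2 - 6*p + 1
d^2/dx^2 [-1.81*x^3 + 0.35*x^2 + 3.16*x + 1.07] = 0.7 - 10.86*x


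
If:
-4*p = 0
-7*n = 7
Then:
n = -1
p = 0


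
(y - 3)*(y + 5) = y^2 + 2*y - 15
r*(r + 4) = r^2 + 4*r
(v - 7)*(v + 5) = v^2 - 2*v - 35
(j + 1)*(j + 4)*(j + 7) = j^3 + 12*j^2 + 39*j + 28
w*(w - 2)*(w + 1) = w^3 - w^2 - 2*w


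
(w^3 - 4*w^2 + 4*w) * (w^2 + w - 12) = w^5 - 3*w^4 - 12*w^3 + 52*w^2 - 48*w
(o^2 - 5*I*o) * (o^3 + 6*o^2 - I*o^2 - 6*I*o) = o^5 + 6*o^4 - 6*I*o^4 - 5*o^3 - 36*I*o^3 - 30*o^2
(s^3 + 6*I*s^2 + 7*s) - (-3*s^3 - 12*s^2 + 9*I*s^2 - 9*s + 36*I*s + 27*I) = 4*s^3 + 12*s^2 - 3*I*s^2 + 16*s - 36*I*s - 27*I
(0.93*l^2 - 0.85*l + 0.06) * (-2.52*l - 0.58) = -2.3436*l^3 + 1.6026*l^2 + 0.3418*l - 0.0348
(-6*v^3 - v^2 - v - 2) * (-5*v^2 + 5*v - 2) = 30*v^5 - 25*v^4 + 12*v^3 + 7*v^2 - 8*v + 4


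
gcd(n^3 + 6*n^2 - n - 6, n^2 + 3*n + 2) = n + 1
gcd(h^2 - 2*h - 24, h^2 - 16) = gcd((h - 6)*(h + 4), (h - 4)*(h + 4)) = h + 4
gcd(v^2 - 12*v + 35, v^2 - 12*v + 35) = v^2 - 12*v + 35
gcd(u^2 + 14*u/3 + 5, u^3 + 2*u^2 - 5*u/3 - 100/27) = u + 5/3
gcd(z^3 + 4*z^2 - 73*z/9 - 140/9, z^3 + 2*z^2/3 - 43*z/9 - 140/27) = z^2 - z - 28/9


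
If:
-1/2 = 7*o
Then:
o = -1/14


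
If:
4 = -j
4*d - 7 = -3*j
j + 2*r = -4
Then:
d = 19/4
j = -4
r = 0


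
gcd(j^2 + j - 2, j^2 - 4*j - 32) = 1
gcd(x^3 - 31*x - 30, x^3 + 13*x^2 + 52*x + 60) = x + 5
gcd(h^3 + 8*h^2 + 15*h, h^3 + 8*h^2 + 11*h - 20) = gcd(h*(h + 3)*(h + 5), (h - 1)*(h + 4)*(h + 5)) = h + 5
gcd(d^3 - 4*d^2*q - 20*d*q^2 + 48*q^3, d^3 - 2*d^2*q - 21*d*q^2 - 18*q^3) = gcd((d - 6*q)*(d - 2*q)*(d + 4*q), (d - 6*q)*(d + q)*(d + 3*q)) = -d + 6*q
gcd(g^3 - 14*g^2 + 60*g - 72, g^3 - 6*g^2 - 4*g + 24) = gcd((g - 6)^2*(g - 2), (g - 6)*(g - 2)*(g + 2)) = g^2 - 8*g + 12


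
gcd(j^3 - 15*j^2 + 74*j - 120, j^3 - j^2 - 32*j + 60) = j - 5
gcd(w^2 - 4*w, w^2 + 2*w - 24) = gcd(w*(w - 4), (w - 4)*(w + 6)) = w - 4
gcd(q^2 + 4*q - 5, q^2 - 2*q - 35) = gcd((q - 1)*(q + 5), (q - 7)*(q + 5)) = q + 5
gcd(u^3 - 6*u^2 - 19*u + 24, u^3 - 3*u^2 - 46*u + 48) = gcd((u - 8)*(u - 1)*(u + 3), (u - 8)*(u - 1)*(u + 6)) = u^2 - 9*u + 8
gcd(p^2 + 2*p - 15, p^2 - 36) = 1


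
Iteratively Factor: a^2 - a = (a)*(a - 1)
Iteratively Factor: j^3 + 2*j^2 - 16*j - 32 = (j + 4)*(j^2 - 2*j - 8) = (j + 2)*(j + 4)*(j - 4)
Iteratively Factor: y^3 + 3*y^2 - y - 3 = (y + 1)*(y^2 + 2*y - 3) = (y + 1)*(y + 3)*(y - 1)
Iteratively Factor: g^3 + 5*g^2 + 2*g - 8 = (g + 2)*(g^2 + 3*g - 4) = (g + 2)*(g + 4)*(g - 1)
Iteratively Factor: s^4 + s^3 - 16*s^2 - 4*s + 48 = (s - 3)*(s^3 + 4*s^2 - 4*s - 16) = (s - 3)*(s + 4)*(s^2 - 4) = (s - 3)*(s + 2)*(s + 4)*(s - 2)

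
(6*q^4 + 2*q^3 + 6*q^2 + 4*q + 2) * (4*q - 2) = 24*q^5 - 4*q^4 + 20*q^3 + 4*q^2 - 4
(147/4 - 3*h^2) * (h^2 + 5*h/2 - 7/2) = -3*h^4 - 15*h^3/2 + 189*h^2/4 + 735*h/8 - 1029/8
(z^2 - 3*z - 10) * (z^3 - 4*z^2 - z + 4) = z^5 - 7*z^4 + z^3 + 47*z^2 - 2*z - 40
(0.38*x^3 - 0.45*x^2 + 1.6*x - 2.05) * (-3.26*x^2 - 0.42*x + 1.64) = -1.2388*x^5 + 1.3074*x^4 - 4.4038*x^3 + 5.273*x^2 + 3.485*x - 3.362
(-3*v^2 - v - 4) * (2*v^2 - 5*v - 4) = -6*v^4 + 13*v^3 + 9*v^2 + 24*v + 16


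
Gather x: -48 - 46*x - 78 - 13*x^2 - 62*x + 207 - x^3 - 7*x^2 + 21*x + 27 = -x^3 - 20*x^2 - 87*x + 108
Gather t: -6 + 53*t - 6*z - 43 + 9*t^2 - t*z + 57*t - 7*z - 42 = 9*t^2 + t*(110 - z) - 13*z - 91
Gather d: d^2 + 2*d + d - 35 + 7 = d^2 + 3*d - 28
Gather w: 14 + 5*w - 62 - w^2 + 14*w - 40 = -w^2 + 19*w - 88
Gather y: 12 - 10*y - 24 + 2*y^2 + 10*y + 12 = 2*y^2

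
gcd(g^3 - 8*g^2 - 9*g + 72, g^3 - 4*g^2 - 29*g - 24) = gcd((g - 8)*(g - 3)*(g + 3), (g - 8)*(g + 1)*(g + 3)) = g^2 - 5*g - 24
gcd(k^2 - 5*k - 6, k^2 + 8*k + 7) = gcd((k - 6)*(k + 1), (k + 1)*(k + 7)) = k + 1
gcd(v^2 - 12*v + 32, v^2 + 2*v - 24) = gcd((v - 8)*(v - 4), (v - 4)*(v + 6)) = v - 4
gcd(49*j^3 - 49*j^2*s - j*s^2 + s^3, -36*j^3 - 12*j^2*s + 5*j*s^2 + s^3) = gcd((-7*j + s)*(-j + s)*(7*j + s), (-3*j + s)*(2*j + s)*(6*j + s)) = 1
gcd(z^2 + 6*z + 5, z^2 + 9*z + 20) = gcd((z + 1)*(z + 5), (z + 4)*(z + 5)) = z + 5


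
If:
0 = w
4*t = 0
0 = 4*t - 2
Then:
No Solution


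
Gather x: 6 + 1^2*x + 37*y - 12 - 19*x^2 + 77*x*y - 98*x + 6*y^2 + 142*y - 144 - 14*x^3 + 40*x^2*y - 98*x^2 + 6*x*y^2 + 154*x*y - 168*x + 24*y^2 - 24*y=-14*x^3 + x^2*(40*y - 117) + x*(6*y^2 + 231*y - 265) + 30*y^2 + 155*y - 150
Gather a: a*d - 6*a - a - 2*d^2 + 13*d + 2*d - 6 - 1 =a*(d - 7) - 2*d^2 + 15*d - 7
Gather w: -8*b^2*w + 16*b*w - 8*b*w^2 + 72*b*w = -8*b*w^2 + w*(-8*b^2 + 88*b)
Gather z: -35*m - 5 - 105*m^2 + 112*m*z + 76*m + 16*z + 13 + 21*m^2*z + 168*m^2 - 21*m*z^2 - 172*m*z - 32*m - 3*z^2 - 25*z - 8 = 63*m^2 + 9*m + z^2*(-21*m - 3) + z*(21*m^2 - 60*m - 9)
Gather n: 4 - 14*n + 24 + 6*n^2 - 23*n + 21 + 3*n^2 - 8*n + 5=9*n^2 - 45*n + 54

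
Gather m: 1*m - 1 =m - 1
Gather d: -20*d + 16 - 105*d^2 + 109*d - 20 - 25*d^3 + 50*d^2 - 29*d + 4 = -25*d^3 - 55*d^2 + 60*d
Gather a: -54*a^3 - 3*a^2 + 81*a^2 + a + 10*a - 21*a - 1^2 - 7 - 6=-54*a^3 + 78*a^2 - 10*a - 14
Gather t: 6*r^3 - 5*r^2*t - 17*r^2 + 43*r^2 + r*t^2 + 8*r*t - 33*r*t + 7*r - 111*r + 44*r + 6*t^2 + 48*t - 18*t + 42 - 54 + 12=6*r^3 + 26*r^2 - 60*r + t^2*(r + 6) + t*(-5*r^2 - 25*r + 30)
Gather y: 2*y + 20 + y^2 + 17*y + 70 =y^2 + 19*y + 90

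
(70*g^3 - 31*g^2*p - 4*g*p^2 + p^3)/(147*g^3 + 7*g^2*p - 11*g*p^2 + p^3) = (-10*g^2 + 3*g*p + p^2)/(-21*g^2 - 4*g*p + p^2)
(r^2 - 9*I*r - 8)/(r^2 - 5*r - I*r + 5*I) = (r - 8*I)/(r - 5)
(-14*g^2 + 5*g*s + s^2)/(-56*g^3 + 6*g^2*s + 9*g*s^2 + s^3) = 1/(4*g + s)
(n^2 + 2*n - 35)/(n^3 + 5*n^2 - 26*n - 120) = (n + 7)/(n^2 + 10*n + 24)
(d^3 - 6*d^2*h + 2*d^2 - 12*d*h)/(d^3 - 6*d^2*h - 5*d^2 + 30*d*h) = (d + 2)/(d - 5)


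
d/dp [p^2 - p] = 2*p - 1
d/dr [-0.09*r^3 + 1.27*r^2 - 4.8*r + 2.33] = -0.27*r^2 + 2.54*r - 4.8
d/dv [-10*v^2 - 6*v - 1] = -20*v - 6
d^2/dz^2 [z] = 0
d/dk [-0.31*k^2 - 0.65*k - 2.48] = -0.62*k - 0.65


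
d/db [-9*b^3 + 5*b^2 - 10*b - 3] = -27*b^2 + 10*b - 10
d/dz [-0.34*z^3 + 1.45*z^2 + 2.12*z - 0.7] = -1.02*z^2 + 2.9*z + 2.12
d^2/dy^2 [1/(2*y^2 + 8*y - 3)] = 4*(-2*y^2 - 8*y + 8*(y + 2)^2 + 3)/(2*y^2 + 8*y - 3)^3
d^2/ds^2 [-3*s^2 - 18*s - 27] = -6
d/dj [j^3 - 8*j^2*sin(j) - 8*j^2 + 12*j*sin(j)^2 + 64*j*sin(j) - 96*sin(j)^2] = -8*j^2*cos(j) + 3*j^2 - 16*j*sin(j) + 12*j*sin(2*j) + 64*j*cos(j) - 16*j + 12*sin(j)^2 + 64*sin(j) - 96*sin(2*j)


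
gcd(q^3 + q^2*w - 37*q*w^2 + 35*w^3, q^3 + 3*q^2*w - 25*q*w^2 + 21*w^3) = q^2 + 6*q*w - 7*w^2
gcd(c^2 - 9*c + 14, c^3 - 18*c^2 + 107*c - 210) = c - 7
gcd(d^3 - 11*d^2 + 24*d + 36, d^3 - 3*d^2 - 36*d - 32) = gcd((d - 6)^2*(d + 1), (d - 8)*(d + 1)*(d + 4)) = d + 1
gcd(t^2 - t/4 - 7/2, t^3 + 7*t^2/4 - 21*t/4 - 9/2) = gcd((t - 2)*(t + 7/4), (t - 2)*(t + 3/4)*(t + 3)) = t - 2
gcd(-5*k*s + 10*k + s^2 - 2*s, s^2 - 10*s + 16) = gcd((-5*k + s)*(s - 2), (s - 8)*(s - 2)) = s - 2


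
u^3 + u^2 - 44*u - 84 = (u - 7)*(u + 2)*(u + 6)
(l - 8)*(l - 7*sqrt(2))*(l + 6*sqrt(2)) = l^3 - 8*l^2 - sqrt(2)*l^2 - 84*l + 8*sqrt(2)*l + 672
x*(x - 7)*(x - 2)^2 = x^4 - 11*x^3 + 32*x^2 - 28*x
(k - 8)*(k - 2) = k^2 - 10*k + 16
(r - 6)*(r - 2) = r^2 - 8*r + 12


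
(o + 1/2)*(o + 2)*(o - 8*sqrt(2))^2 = o^4 - 16*sqrt(2)*o^3 + 5*o^3/2 - 40*sqrt(2)*o^2 + 129*o^2 - 16*sqrt(2)*o + 320*o + 128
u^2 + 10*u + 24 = (u + 4)*(u + 6)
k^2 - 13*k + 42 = (k - 7)*(k - 6)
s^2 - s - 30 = (s - 6)*(s + 5)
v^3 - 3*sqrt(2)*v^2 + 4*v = v*(v - 2*sqrt(2))*(v - sqrt(2))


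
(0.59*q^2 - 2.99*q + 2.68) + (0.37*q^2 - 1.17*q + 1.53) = 0.96*q^2 - 4.16*q + 4.21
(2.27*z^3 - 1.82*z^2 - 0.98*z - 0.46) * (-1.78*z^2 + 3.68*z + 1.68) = -4.0406*z^5 + 11.5932*z^4 - 1.1396*z^3 - 5.8452*z^2 - 3.3392*z - 0.7728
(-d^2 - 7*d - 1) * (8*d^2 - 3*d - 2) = -8*d^4 - 53*d^3 + 15*d^2 + 17*d + 2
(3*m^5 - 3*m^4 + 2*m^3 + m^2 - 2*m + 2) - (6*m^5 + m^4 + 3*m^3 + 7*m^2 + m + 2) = -3*m^5 - 4*m^4 - m^3 - 6*m^2 - 3*m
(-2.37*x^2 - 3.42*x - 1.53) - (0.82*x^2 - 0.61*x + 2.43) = -3.19*x^2 - 2.81*x - 3.96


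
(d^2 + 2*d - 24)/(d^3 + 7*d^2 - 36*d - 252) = (d - 4)/(d^2 + d - 42)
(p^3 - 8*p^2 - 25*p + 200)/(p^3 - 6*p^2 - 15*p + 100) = (p^2 - 3*p - 40)/(p^2 - p - 20)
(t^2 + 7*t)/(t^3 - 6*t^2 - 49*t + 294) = t/(t^2 - 13*t + 42)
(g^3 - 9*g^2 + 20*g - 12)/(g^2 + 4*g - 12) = (g^2 - 7*g + 6)/(g + 6)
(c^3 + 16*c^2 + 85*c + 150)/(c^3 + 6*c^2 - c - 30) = (c^2 + 11*c + 30)/(c^2 + c - 6)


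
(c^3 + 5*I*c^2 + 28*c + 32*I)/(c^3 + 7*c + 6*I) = (c^2 + 4*I*c + 32)/(c^2 - I*c + 6)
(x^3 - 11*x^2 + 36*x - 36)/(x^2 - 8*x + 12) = x - 3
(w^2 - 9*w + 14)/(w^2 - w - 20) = (-w^2 + 9*w - 14)/(-w^2 + w + 20)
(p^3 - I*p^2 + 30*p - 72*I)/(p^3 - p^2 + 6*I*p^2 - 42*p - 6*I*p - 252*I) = (p^2 - 7*I*p - 12)/(p^2 - p - 42)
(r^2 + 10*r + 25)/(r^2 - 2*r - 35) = (r + 5)/(r - 7)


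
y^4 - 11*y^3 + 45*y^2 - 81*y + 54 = (y - 3)^3*(y - 2)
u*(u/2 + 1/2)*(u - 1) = u^3/2 - u/2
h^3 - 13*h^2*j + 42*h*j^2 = h*(h - 7*j)*(h - 6*j)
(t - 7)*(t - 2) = t^2 - 9*t + 14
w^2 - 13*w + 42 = (w - 7)*(w - 6)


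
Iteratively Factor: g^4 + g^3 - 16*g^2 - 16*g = (g + 1)*(g^3 - 16*g) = (g - 4)*(g + 1)*(g^2 + 4*g) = (g - 4)*(g + 1)*(g + 4)*(g)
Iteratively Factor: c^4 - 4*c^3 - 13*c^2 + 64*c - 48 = (c + 4)*(c^3 - 8*c^2 + 19*c - 12) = (c - 1)*(c + 4)*(c^2 - 7*c + 12) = (c - 4)*(c - 1)*(c + 4)*(c - 3)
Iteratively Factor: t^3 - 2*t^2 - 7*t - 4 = (t + 1)*(t^2 - 3*t - 4) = (t - 4)*(t + 1)*(t + 1)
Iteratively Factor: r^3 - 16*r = (r + 4)*(r^2 - 4*r) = r*(r + 4)*(r - 4)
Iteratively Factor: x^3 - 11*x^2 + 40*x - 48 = (x - 3)*(x^2 - 8*x + 16) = (x - 4)*(x - 3)*(x - 4)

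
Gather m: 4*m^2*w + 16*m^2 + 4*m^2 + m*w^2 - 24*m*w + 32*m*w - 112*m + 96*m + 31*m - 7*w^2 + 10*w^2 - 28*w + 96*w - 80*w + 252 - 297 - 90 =m^2*(4*w + 20) + m*(w^2 + 8*w + 15) + 3*w^2 - 12*w - 135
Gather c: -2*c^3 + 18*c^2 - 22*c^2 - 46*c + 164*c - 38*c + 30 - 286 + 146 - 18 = -2*c^3 - 4*c^2 + 80*c - 128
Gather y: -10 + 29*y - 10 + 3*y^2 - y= 3*y^2 + 28*y - 20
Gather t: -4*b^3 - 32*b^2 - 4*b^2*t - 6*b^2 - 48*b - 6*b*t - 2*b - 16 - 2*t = -4*b^3 - 38*b^2 - 50*b + t*(-4*b^2 - 6*b - 2) - 16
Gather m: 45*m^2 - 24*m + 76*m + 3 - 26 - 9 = 45*m^2 + 52*m - 32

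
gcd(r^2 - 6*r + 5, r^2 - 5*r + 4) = r - 1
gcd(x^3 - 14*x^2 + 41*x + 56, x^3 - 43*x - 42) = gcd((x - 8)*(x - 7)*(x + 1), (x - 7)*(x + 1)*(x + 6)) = x^2 - 6*x - 7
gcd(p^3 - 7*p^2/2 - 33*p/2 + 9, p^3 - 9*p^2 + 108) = p^2 - 3*p - 18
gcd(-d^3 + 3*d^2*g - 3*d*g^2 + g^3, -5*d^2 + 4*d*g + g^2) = d - g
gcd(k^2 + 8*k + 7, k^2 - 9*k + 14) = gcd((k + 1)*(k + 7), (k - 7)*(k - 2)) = 1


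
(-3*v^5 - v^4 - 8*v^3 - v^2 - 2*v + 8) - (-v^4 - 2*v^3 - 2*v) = -3*v^5 - 6*v^3 - v^2 + 8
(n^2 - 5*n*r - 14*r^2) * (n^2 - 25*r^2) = n^4 - 5*n^3*r - 39*n^2*r^2 + 125*n*r^3 + 350*r^4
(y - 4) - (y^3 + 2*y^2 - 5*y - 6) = -y^3 - 2*y^2 + 6*y + 2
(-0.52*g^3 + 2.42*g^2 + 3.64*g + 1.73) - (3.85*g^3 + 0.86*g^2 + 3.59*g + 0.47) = -4.37*g^3 + 1.56*g^2 + 0.0500000000000003*g + 1.26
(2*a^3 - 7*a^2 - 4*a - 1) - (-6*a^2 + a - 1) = 2*a^3 - a^2 - 5*a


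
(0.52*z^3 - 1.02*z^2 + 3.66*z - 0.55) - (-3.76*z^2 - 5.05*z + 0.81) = 0.52*z^3 + 2.74*z^2 + 8.71*z - 1.36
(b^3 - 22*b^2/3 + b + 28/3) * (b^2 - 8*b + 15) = b^5 - 46*b^4/3 + 224*b^3/3 - 326*b^2/3 - 179*b/3 + 140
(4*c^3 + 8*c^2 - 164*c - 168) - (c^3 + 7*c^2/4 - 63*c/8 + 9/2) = 3*c^3 + 25*c^2/4 - 1249*c/8 - 345/2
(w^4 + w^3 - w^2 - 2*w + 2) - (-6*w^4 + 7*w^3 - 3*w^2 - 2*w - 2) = 7*w^4 - 6*w^3 + 2*w^2 + 4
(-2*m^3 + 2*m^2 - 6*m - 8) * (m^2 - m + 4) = -2*m^5 + 4*m^4 - 16*m^3 + 6*m^2 - 16*m - 32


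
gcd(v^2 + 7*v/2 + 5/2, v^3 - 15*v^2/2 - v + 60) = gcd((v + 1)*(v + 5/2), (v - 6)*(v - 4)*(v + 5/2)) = v + 5/2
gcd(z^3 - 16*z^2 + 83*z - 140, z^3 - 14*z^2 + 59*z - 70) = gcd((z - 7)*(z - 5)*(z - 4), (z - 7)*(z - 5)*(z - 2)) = z^2 - 12*z + 35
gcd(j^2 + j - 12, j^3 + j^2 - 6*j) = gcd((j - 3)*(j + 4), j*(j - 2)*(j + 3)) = 1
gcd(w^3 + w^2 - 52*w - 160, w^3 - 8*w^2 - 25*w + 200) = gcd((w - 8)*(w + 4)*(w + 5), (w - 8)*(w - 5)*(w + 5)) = w^2 - 3*w - 40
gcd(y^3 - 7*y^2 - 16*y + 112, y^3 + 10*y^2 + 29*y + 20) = y + 4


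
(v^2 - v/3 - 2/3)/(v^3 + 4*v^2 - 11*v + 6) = (v + 2/3)/(v^2 + 5*v - 6)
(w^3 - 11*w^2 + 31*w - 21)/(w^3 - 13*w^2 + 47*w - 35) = (w - 3)/(w - 5)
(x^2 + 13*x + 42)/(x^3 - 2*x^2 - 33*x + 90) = (x + 7)/(x^2 - 8*x + 15)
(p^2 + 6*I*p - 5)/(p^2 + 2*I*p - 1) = (p + 5*I)/(p + I)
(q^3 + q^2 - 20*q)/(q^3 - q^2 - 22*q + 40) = q/(q - 2)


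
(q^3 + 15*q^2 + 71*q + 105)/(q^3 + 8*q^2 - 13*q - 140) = (q + 3)/(q - 4)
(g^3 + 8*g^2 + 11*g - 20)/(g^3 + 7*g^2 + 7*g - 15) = (g + 4)/(g + 3)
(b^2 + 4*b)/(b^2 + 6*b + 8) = b/(b + 2)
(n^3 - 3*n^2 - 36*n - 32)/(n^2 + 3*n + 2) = (n^2 - 4*n - 32)/(n + 2)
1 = 1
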